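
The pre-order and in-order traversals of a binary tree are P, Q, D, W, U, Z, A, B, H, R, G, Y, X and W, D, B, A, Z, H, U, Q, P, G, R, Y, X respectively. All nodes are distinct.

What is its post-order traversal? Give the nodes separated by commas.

W, B, A, H, Z, U, D, Q, G, X, Y, R, P

The first element of pre-order is the root; it splits in-order into left and right subtrees.
Root P: left subtree has 8 nodes {W, D, B, A, Z, H, U, Q}, right has 4 {G, R, Y, X}.
  Root Q: left subtree has 7 nodes {W, D, B, A, Z, H, U}, right has 0 { }.
    Root D: left subtree has 1 node {W}, right has 5 {B, A, Z, H, U}.
      Root U: left subtree has 4 nodes {B, A, Z, H}, right has 0 { }.
        Root Z: left subtree has 2 nodes {B, A}, right has 1 {H}.
          Root A: left subtree has 1 node {B}, right has 0 { }.
  Root R: left subtree has 1 node {G}, right has 2 {Y, X}.
    Root Y: left subtree has 0 nodes { }, right has 1 {X}.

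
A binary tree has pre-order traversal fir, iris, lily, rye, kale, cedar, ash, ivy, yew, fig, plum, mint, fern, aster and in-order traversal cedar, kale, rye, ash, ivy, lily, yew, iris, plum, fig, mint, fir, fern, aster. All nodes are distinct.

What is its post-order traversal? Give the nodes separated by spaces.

cedar kale ivy ash rye yew lily plum mint fig iris aster fern fir

The first element of pre-order is the root; it splits in-order into left and right subtrees.
Root fir: left subtree has 11 nodes {cedar, kale, rye, ash, ivy, lily, yew, iris, plum, fig, mint}, right has 2 {fern, aster}.
  Root iris: left subtree has 7 nodes {cedar, kale, rye, ash, ivy, lily, yew}, right has 3 {plum, fig, mint}.
    Root lily: left subtree has 5 nodes {cedar, kale, rye, ash, ivy}, right has 1 {yew}.
      Root rye: left subtree has 2 nodes {cedar, kale}, right has 2 {ash, ivy}.
        Root kale: left subtree has 1 node {cedar}, right has 0 { }.
        Root ash: left subtree has 0 nodes { }, right has 1 {ivy}.
    Root fig: left subtree has 1 node {plum}, right has 1 {mint}.
  Root fern: left subtree has 0 nodes { }, right has 1 {aster}.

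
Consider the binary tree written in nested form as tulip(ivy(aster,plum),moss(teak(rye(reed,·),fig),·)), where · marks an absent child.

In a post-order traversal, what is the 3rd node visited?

Post-order visits the left subtree, then the right subtree, then the node.
At tulip: go left to ivy.
  At ivy: go left to aster.
    aster is a leaf — visit aster.
  At ivy: go right to plum.
    plum is a leaf — visit plum.
  Visit ivy.
At tulip: go right to moss.
  At moss: go left to teak.
    At teak: go left to rye.
      At rye: go left to reed.
        reed is a leaf — visit reed.
      At rye: no right child.
      Visit rye.
    At teak: go right to fig.
      fig is a leaf — visit fig.
    Visit teak.
  At moss: no right child.
  Visit moss.
Visit tulip.
Full post-order sequence: aster, plum, ivy, reed, rye, fig, teak, moss, tulip.

ivy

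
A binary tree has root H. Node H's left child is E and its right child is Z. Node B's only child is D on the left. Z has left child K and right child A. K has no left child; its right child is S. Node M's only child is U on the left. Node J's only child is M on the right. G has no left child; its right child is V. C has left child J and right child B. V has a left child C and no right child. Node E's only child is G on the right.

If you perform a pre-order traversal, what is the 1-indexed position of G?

3

Pre-order visits the node, then its left subtree, then its right subtree.
Visit H.
At H: go left to E.
  Visit E.
  At E: no left child.
  At E: go right to G.
    Visit G.
    At G: no left child.
    At G: go right to V.
      Visit V.
      At V: go left to C.
        Visit C.
        At C: go left to J.
          Visit J.
          At J: no left child.
          At J: go right to M.
            Visit M.
            At M: go left to U.
              U is a leaf — visit U.
            At M: no right child.
        At C: go right to B.
          Visit B.
          At B: go left to D.
            D is a leaf — visit D.
          At B: no right child.
      At V: no right child.
At H: go right to Z.
  Visit Z.
  At Z: go left to K.
    Visit K.
    At K: no left child.
    At K: go right to S.
      S is a leaf — visit S.
  At Z: go right to A.
    A is a leaf — visit A.
Full pre-order sequence: H, E, G, V, C, J, M, U, B, D, Z, K, S, A.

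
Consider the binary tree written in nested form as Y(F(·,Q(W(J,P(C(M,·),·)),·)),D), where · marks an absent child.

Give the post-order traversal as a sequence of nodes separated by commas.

Post-order visits the left subtree, then the right subtree, then the node.
At Y: go left to F.
  At F: no left child.
  At F: go right to Q.
    At Q: go left to W.
      At W: go left to J.
        J is a leaf — visit J.
      At W: go right to P.
        At P: go left to C.
          At C: go left to M.
            M is a leaf — visit M.
          At C: no right child.
          Visit C.
        At P: no right child.
        Visit P.
      Visit W.
    At Q: no right child.
    Visit Q.
  Visit F.
At Y: go right to D.
  D is a leaf — visit D.
Visit Y.

J, M, C, P, W, Q, F, D, Y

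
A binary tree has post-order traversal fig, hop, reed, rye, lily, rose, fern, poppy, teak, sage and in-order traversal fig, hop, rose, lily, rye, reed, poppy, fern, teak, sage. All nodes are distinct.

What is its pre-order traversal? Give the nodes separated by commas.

sage, teak, poppy, rose, hop, fig, lily, rye, reed, fern

The last element of post-order is the root; it splits in-order into left and right subtrees.
Root sage: left subtree has 9 nodes {fig, hop, rose, lily, rye, reed, poppy, fern, teak}, right has 0 { }.
  Root teak: left subtree has 8 nodes {fig, hop, rose, lily, rye, reed, poppy, fern}, right has 0 { }.
    Root poppy: left subtree has 6 nodes {fig, hop, rose, lily, rye, reed}, right has 1 {fern}.
      Root rose: left subtree has 2 nodes {fig, hop}, right has 3 {lily, rye, reed}.
        Root hop: left subtree has 1 node {fig}, right has 0 { }.
        Root lily: left subtree has 0 nodes { }, right has 2 {rye, reed}.
          Root rye: left subtree has 0 nodes { }, right has 1 {reed}.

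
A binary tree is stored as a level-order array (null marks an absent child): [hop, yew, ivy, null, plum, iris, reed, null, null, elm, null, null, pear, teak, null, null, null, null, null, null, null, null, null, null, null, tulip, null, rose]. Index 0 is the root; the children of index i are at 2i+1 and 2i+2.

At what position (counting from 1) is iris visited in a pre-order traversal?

6

Pre-order visits the node, then its left subtree, then its right subtree.
Visit hop.
At hop: go left to yew.
  Visit yew.
  At yew: no left child.
  At yew: go right to plum.
    Visit plum.
    At plum: go left to elm.
      elm is a leaf — visit elm.
    At plum: no right child.
At hop: go right to ivy.
  Visit ivy.
  At ivy: go left to iris.
    Visit iris.
    At iris: no left child.
    At iris: go right to pear.
      Visit pear.
      At pear: go left to tulip.
        tulip is a leaf — visit tulip.
      At pear: no right child.
  At ivy: go right to reed.
    Visit reed.
    At reed: go left to teak.
      Visit teak.
      At teak: go left to rose.
        rose is a leaf — visit rose.
      At teak: no right child.
    At reed: no right child.
Full pre-order sequence: hop, yew, plum, elm, ivy, iris, pear, tulip, reed, teak, rose.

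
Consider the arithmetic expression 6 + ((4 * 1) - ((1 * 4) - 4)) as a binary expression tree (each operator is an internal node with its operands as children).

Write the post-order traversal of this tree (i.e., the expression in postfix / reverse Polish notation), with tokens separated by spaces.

Post-order on an expression tree gives postfix notation: for each operator, emit left operand, right operand, then the operator.

6 4 1 * 1 4 * 4 - - +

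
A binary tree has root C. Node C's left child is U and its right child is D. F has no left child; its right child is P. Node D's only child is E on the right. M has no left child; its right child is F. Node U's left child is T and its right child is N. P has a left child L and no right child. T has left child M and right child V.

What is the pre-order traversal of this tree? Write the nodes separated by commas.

Pre-order visits the node, then its left subtree, then its right subtree.
Visit C.
At C: go left to U.
  Visit U.
  At U: go left to T.
    Visit T.
    At T: go left to M.
      Visit M.
      At M: no left child.
      At M: go right to F.
        Visit F.
        At F: no left child.
        At F: go right to P.
          Visit P.
          At P: go left to L.
            L is a leaf — visit L.
          At P: no right child.
    At T: go right to V.
      V is a leaf — visit V.
  At U: go right to N.
    N is a leaf — visit N.
At C: go right to D.
  Visit D.
  At D: no left child.
  At D: go right to E.
    E is a leaf — visit E.

C, U, T, M, F, P, L, V, N, D, E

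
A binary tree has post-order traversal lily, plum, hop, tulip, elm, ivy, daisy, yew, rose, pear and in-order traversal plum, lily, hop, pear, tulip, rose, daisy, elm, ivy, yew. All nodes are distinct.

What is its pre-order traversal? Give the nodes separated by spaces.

pear hop plum lily rose tulip yew daisy ivy elm

The last element of post-order is the root; it splits in-order into left and right subtrees.
Root pear: left subtree has 3 nodes {plum, lily, hop}, right has 6 {tulip, rose, daisy, elm, ivy, yew}.
  Root hop: left subtree has 2 nodes {plum, lily}, right has 0 { }.
    Root plum: left subtree has 0 nodes { }, right has 1 {lily}.
  Root rose: left subtree has 1 node {tulip}, right has 4 {daisy, elm, ivy, yew}.
    Root yew: left subtree has 3 nodes {daisy, elm, ivy}, right has 0 { }.
      Root daisy: left subtree has 0 nodes { }, right has 2 {elm, ivy}.
        Root ivy: left subtree has 1 node {elm}, right has 0 { }.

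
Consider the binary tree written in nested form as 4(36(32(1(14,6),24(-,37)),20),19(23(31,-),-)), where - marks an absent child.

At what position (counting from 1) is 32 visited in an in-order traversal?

In-order visits the left subtree, then the node, then the right subtree.
At 4: go left to 36.
  At 36: go left to 32.
    At 32: go left to 1.
      At 1: go left to 14.
        14 is a leaf — visit 14.
      Visit 1.
      At 1: go right to 6.
        6 is a leaf — visit 6.
    Visit 32.
    At 32: go right to 24.
      At 24: no left child.
      Visit 24.
      At 24: go right to 37.
        37 is a leaf — visit 37.
  Visit 36.
  At 36: go right to 20.
    20 is a leaf — visit 20.
Visit 4.
At 4: go right to 19.
  At 19: go left to 23.
    At 23: go left to 31.
      31 is a leaf — visit 31.
    Visit 23.
    At 23: no right child.
  Visit 19.
  At 19: no right child.
Full in-order sequence: 14, 1, 6, 32, 24, 37, 36, 20, 4, 31, 23, 19.

4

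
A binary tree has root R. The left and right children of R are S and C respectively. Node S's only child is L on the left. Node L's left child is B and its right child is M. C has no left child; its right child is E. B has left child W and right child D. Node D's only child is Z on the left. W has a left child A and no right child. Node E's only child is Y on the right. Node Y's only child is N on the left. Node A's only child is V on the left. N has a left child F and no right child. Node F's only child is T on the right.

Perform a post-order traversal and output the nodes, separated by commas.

Post-order visits the left subtree, then the right subtree, then the node.
At R: go left to S.
  At S: go left to L.
    At L: go left to B.
      At B: go left to W.
        At W: go left to A.
          At A: go left to V.
            V is a leaf — visit V.
          At A: no right child.
          Visit A.
        At W: no right child.
        Visit W.
      At B: go right to D.
        At D: go left to Z.
          Z is a leaf — visit Z.
        At D: no right child.
        Visit D.
      Visit B.
    At L: go right to M.
      M is a leaf — visit M.
    Visit L.
  At S: no right child.
  Visit S.
At R: go right to C.
  At C: no left child.
  At C: go right to E.
    At E: no left child.
    At E: go right to Y.
      At Y: go left to N.
        At N: go left to F.
          At F: no left child.
          At F: go right to T.
            T is a leaf — visit T.
          Visit F.
        At N: no right child.
        Visit N.
      At Y: no right child.
      Visit Y.
    Visit E.
  Visit C.
Visit R.

V, A, W, Z, D, B, M, L, S, T, F, N, Y, E, C, R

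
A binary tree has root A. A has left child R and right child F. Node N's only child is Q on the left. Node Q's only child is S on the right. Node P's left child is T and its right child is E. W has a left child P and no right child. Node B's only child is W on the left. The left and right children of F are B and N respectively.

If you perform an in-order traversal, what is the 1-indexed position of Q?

In-order visits the left subtree, then the node, then the right subtree.
At A: go left to R.
  R is a leaf — visit R.
Visit A.
At A: go right to F.
  At F: go left to B.
    At B: go left to W.
      At W: go left to P.
        At P: go left to T.
          T is a leaf — visit T.
        Visit P.
        At P: go right to E.
          E is a leaf — visit E.
      Visit W.
      At W: no right child.
    Visit B.
    At B: no right child.
  Visit F.
  At F: go right to N.
    At N: go left to Q.
      At Q: no left child.
      Visit Q.
      At Q: go right to S.
        S is a leaf — visit S.
    Visit N.
    At N: no right child.
Full in-order sequence: R, A, T, P, E, W, B, F, Q, S, N.

9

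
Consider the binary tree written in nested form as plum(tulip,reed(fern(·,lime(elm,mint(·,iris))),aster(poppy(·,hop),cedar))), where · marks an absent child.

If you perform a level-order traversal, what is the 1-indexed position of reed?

Level-order visits nodes level by level from the root, left to right within each level.
Level 0: plum
Level 1: tulip, reed
Level 2: fern, aster
Level 3: lime, poppy, cedar
Level 4: elm, mint, hop
Level 5: iris
Full level-order sequence: plum, tulip, reed, fern, aster, lime, poppy, cedar, elm, mint, hop, iris.

3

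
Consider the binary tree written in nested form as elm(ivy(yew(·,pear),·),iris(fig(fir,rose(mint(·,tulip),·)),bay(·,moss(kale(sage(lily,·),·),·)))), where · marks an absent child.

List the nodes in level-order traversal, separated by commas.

elm, ivy, iris, yew, fig, bay, pear, fir, rose, moss, mint, kale, tulip, sage, lily

Level-order visits nodes level by level from the root, left to right within each level.
Level 0: elm
Level 1: ivy, iris
Level 2: yew, fig, bay
Level 3: pear, fir, rose, moss
Level 4: mint, kale
Level 5: tulip, sage
Level 6: lily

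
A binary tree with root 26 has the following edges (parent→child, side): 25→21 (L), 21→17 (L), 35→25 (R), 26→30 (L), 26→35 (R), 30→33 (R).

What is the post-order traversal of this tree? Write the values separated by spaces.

33 30 17 21 25 35 26

Post-order visits the left subtree, then the right subtree, then the node.
At 26: go left to 30.
  At 30: no left child.
  At 30: go right to 33.
    33 is a leaf — visit 33.
  Visit 30.
At 26: go right to 35.
  At 35: no left child.
  At 35: go right to 25.
    At 25: go left to 21.
      At 21: go left to 17.
        17 is a leaf — visit 17.
      At 21: no right child.
      Visit 21.
    At 25: no right child.
    Visit 25.
  Visit 35.
Visit 26.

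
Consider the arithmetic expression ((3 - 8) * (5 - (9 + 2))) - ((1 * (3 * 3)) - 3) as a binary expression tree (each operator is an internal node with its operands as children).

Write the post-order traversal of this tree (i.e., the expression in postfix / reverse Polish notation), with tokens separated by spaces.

3 8 - 5 9 2 + - * 1 3 3 * * 3 - -

Post-order on an expression tree gives postfix notation: for each operator, emit left operand, right operand, then the operator.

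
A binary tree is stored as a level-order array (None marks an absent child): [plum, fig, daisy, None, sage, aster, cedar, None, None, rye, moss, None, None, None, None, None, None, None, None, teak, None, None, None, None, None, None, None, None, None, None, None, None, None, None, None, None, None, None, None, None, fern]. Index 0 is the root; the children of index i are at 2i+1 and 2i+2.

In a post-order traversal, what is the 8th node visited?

cedar

Post-order visits the left subtree, then the right subtree, then the node.
At plum: go left to fig.
  At fig: no left child.
  At fig: go right to sage.
    At sage: go left to rye.
      At rye: go left to teak.
        At teak: no left child.
        At teak: go right to fern.
          fern is a leaf — visit fern.
        Visit teak.
      At rye: no right child.
      Visit rye.
    At sage: go right to moss.
      moss is a leaf — visit moss.
    Visit sage.
  Visit fig.
At plum: go right to daisy.
  At daisy: go left to aster.
    aster is a leaf — visit aster.
  At daisy: go right to cedar.
    cedar is a leaf — visit cedar.
  Visit daisy.
Visit plum.
Full post-order sequence: fern, teak, rye, moss, sage, fig, aster, cedar, daisy, plum.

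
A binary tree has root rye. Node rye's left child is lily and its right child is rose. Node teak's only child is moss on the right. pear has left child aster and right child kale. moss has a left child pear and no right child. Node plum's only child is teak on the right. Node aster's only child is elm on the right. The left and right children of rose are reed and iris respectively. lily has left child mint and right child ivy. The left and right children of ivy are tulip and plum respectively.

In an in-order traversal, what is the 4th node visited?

In-order visits the left subtree, then the node, then the right subtree.
At rye: go left to lily.
  At lily: go left to mint.
    mint is a leaf — visit mint.
  Visit lily.
  At lily: go right to ivy.
    At ivy: go left to tulip.
      tulip is a leaf — visit tulip.
    Visit ivy.
    At ivy: go right to plum.
      At plum: no left child.
      Visit plum.
      At plum: go right to teak.
        At teak: no left child.
        Visit teak.
        At teak: go right to moss.
          At moss: go left to pear.
            At pear: go left to aster.
              At aster: no left child.
              Visit aster.
              At aster: go right to elm.
                elm is a leaf — visit elm.
            Visit pear.
            At pear: go right to kale.
              kale is a leaf — visit kale.
          Visit moss.
          At moss: no right child.
Visit rye.
At rye: go right to rose.
  At rose: go left to reed.
    reed is a leaf — visit reed.
  Visit rose.
  At rose: go right to iris.
    iris is a leaf — visit iris.
Full in-order sequence: mint, lily, tulip, ivy, plum, teak, aster, elm, pear, kale, moss, rye, reed, rose, iris.

ivy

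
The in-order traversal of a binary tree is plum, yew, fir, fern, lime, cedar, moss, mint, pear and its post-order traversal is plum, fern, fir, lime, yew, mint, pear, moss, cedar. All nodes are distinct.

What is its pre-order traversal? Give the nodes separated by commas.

The last element of post-order is the root; it splits in-order into left and right subtrees.
Root cedar: left subtree has 5 nodes {plum, yew, fir, fern, lime}, right has 3 {moss, mint, pear}.
  Root yew: left subtree has 1 node {plum}, right has 3 {fir, fern, lime}.
    Root lime: left subtree has 2 nodes {fir, fern}, right has 0 { }.
      Root fir: left subtree has 0 nodes { }, right has 1 {fern}.
  Root moss: left subtree has 0 nodes { }, right has 2 {mint, pear}.
    Root pear: left subtree has 1 node {mint}, right has 0 { }.

cedar, yew, plum, lime, fir, fern, moss, pear, mint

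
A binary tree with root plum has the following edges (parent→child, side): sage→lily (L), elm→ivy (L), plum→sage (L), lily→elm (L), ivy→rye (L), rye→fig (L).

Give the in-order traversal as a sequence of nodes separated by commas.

In-order visits the left subtree, then the node, then the right subtree.
At plum: go left to sage.
  At sage: go left to lily.
    At lily: go left to elm.
      At elm: go left to ivy.
        At ivy: go left to rye.
          At rye: go left to fig.
            fig is a leaf — visit fig.
          Visit rye.
          At rye: no right child.
        Visit ivy.
        At ivy: no right child.
      Visit elm.
      At elm: no right child.
    Visit lily.
    At lily: no right child.
  Visit sage.
  At sage: no right child.
Visit plum.
At plum: no right child.

fig, rye, ivy, elm, lily, sage, plum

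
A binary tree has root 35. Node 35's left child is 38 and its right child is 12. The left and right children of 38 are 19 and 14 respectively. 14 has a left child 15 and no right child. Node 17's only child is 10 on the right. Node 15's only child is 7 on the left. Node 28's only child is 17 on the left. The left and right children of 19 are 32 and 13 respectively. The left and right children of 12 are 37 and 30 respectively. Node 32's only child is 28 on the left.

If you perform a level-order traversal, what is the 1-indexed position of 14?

Level-order visits nodes level by level from the root, left to right within each level.
Level 0: 35
Level 1: 38, 12
Level 2: 19, 14, 37, 30
Level 3: 32, 13, 15
Level 4: 28, 7
Level 5: 17
Level 6: 10
Full level-order sequence: 35, 38, 12, 19, 14, 37, 30, 32, 13, 15, 28, 7, 17, 10.

5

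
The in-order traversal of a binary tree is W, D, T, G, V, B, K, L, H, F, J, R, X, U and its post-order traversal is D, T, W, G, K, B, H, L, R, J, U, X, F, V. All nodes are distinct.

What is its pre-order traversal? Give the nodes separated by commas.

The last element of post-order is the root; it splits in-order into left and right subtrees.
Root V: left subtree has 4 nodes {W, D, T, G}, right has 9 {B, K, L, H, F, J, R, X, U}.
  Root G: left subtree has 3 nodes {W, D, T}, right has 0 { }.
    Root W: left subtree has 0 nodes { }, right has 2 {D, T}.
      Root T: left subtree has 1 node {D}, right has 0 { }.
  Root F: left subtree has 4 nodes {B, K, L, H}, right has 4 {J, R, X, U}.
    Root L: left subtree has 2 nodes {B, K}, right has 1 {H}.
      Root B: left subtree has 0 nodes { }, right has 1 {K}.
    Root X: left subtree has 2 nodes {J, R}, right has 1 {U}.
      Root J: left subtree has 0 nodes { }, right has 1 {R}.

V, G, W, T, D, F, L, B, K, H, X, J, R, U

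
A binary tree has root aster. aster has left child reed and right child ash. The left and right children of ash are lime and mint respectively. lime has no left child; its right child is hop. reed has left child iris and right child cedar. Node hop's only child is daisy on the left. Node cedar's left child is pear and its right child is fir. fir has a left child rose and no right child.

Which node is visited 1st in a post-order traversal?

Post-order visits the left subtree, then the right subtree, then the node.
At aster: go left to reed.
  At reed: go left to iris.
    iris is a leaf — visit iris.
  At reed: go right to cedar.
    At cedar: go left to pear.
      pear is a leaf — visit pear.
    At cedar: go right to fir.
      At fir: go left to rose.
        rose is a leaf — visit rose.
      At fir: no right child.
      Visit fir.
    Visit cedar.
  Visit reed.
At aster: go right to ash.
  At ash: go left to lime.
    At lime: no left child.
    At lime: go right to hop.
      At hop: go left to daisy.
        daisy is a leaf — visit daisy.
      At hop: no right child.
      Visit hop.
    Visit lime.
  At ash: go right to mint.
    mint is a leaf — visit mint.
  Visit ash.
Visit aster.
Full post-order sequence: iris, pear, rose, fir, cedar, reed, daisy, hop, lime, mint, ash, aster.

iris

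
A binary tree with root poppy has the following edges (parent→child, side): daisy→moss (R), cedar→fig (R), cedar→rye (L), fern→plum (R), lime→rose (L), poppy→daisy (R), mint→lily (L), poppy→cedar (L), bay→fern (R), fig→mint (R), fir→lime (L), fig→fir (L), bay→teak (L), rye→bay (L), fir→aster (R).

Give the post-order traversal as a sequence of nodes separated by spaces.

teak plum fern bay rye rose lime aster fir lily mint fig cedar moss daisy poppy

Post-order visits the left subtree, then the right subtree, then the node.
At poppy: go left to cedar.
  At cedar: go left to rye.
    At rye: go left to bay.
      At bay: go left to teak.
        teak is a leaf — visit teak.
      At bay: go right to fern.
        At fern: no left child.
        At fern: go right to plum.
          plum is a leaf — visit plum.
        Visit fern.
      Visit bay.
    At rye: no right child.
    Visit rye.
  At cedar: go right to fig.
    At fig: go left to fir.
      At fir: go left to lime.
        At lime: go left to rose.
          rose is a leaf — visit rose.
        At lime: no right child.
        Visit lime.
      At fir: go right to aster.
        aster is a leaf — visit aster.
      Visit fir.
    At fig: go right to mint.
      At mint: go left to lily.
        lily is a leaf — visit lily.
      At mint: no right child.
      Visit mint.
    Visit fig.
  Visit cedar.
At poppy: go right to daisy.
  At daisy: no left child.
  At daisy: go right to moss.
    moss is a leaf — visit moss.
  Visit daisy.
Visit poppy.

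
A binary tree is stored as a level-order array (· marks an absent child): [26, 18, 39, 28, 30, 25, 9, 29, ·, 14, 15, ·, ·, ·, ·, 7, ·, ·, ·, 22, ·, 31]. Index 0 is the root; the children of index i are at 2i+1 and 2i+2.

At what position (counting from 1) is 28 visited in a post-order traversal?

3

Post-order visits the left subtree, then the right subtree, then the node.
At 26: go left to 18.
  At 18: go left to 28.
    At 28: go left to 29.
      At 29: go left to 7.
        7 is a leaf — visit 7.
      At 29: no right child.
      Visit 29.
    At 28: no right child.
    Visit 28.
  At 18: go right to 30.
    At 30: go left to 14.
      At 14: go left to 22.
        22 is a leaf — visit 22.
      At 14: no right child.
      Visit 14.
    At 30: go right to 15.
      At 15: go left to 31.
        31 is a leaf — visit 31.
      At 15: no right child.
      Visit 15.
    Visit 30.
  Visit 18.
At 26: go right to 39.
  At 39: go left to 25.
    25 is a leaf — visit 25.
  At 39: go right to 9.
    9 is a leaf — visit 9.
  Visit 39.
Visit 26.
Full post-order sequence: 7, 29, 28, 22, 14, 31, 15, 30, 18, 25, 9, 39, 26.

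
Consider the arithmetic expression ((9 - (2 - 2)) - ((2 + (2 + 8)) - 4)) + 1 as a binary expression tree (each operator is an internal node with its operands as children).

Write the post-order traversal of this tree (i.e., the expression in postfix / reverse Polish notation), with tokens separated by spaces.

9 2 2 - - 2 2 8 + + 4 - - 1 +

Post-order on an expression tree gives postfix notation: for each operator, emit left operand, right operand, then the operator.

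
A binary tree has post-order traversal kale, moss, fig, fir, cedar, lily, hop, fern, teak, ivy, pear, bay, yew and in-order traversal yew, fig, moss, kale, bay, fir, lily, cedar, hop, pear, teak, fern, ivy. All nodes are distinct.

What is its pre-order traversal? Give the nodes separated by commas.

yew, bay, fig, moss, kale, pear, hop, lily, fir, cedar, ivy, teak, fern

The last element of post-order is the root; it splits in-order into left and right subtrees.
Root yew: left subtree has 0 nodes { }, right has 12 {fig, moss, kale, bay, fir, lily, cedar, hop, pear, teak, fern, ivy}.
  Root bay: left subtree has 3 nodes {fig, moss, kale}, right has 8 {fir, lily, cedar, hop, pear, teak, fern, ivy}.
    Root fig: left subtree has 0 nodes { }, right has 2 {moss, kale}.
      Root moss: left subtree has 0 nodes { }, right has 1 {kale}.
    Root pear: left subtree has 4 nodes {fir, lily, cedar, hop}, right has 3 {teak, fern, ivy}.
      Root hop: left subtree has 3 nodes {fir, lily, cedar}, right has 0 { }.
        Root lily: left subtree has 1 node {fir}, right has 1 {cedar}.
      Root ivy: left subtree has 2 nodes {teak, fern}, right has 0 { }.
        Root teak: left subtree has 0 nodes { }, right has 1 {fern}.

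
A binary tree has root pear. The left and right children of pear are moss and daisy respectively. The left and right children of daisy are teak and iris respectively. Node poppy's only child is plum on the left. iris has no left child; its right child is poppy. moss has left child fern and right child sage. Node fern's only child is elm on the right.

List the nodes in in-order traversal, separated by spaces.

In-order visits the left subtree, then the node, then the right subtree.
At pear: go left to moss.
  At moss: go left to fern.
    At fern: no left child.
    Visit fern.
    At fern: go right to elm.
      elm is a leaf — visit elm.
  Visit moss.
  At moss: go right to sage.
    sage is a leaf — visit sage.
Visit pear.
At pear: go right to daisy.
  At daisy: go left to teak.
    teak is a leaf — visit teak.
  Visit daisy.
  At daisy: go right to iris.
    At iris: no left child.
    Visit iris.
    At iris: go right to poppy.
      At poppy: go left to plum.
        plum is a leaf — visit plum.
      Visit poppy.
      At poppy: no right child.

fern elm moss sage pear teak daisy iris plum poppy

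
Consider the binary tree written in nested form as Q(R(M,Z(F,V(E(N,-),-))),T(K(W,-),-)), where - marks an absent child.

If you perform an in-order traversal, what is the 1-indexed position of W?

9

In-order visits the left subtree, then the node, then the right subtree.
At Q: go left to R.
  At R: go left to M.
    M is a leaf — visit M.
  Visit R.
  At R: go right to Z.
    At Z: go left to F.
      F is a leaf — visit F.
    Visit Z.
    At Z: go right to V.
      At V: go left to E.
        At E: go left to N.
          N is a leaf — visit N.
        Visit E.
        At E: no right child.
      Visit V.
      At V: no right child.
Visit Q.
At Q: go right to T.
  At T: go left to K.
    At K: go left to W.
      W is a leaf — visit W.
    Visit K.
    At K: no right child.
  Visit T.
  At T: no right child.
Full in-order sequence: M, R, F, Z, N, E, V, Q, W, K, T.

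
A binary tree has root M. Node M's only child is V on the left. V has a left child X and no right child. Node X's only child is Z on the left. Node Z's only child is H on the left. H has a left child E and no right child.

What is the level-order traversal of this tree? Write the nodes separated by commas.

M, V, X, Z, H, E

Level-order visits nodes level by level from the root, left to right within each level.
Level 0: M
Level 1: V
Level 2: X
Level 3: Z
Level 4: H
Level 5: E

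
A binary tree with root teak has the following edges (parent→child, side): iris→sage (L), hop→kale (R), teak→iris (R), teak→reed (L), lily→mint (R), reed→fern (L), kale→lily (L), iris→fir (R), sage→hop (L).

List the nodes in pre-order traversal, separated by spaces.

Pre-order visits the node, then its left subtree, then its right subtree.
Visit teak.
At teak: go left to reed.
  Visit reed.
  At reed: go left to fern.
    fern is a leaf — visit fern.
  At reed: no right child.
At teak: go right to iris.
  Visit iris.
  At iris: go left to sage.
    Visit sage.
    At sage: go left to hop.
      Visit hop.
      At hop: no left child.
      At hop: go right to kale.
        Visit kale.
        At kale: go left to lily.
          Visit lily.
          At lily: no left child.
          At lily: go right to mint.
            mint is a leaf — visit mint.
        At kale: no right child.
    At sage: no right child.
  At iris: go right to fir.
    fir is a leaf — visit fir.

teak reed fern iris sage hop kale lily mint fir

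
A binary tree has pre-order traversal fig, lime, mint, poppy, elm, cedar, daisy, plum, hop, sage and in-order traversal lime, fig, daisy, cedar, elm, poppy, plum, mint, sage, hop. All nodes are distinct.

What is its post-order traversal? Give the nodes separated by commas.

The first element of pre-order is the root; it splits in-order into left and right subtrees.
Root fig: left subtree has 1 node {lime}, right has 8 {daisy, cedar, elm, poppy, plum, mint, sage, hop}.
  Root mint: left subtree has 5 nodes {daisy, cedar, elm, poppy, plum}, right has 2 {sage, hop}.
    Root poppy: left subtree has 3 nodes {daisy, cedar, elm}, right has 1 {plum}.
      Root elm: left subtree has 2 nodes {daisy, cedar}, right has 0 { }.
        Root cedar: left subtree has 1 node {daisy}, right has 0 { }.
    Root hop: left subtree has 1 node {sage}, right has 0 { }.

lime, daisy, cedar, elm, plum, poppy, sage, hop, mint, fig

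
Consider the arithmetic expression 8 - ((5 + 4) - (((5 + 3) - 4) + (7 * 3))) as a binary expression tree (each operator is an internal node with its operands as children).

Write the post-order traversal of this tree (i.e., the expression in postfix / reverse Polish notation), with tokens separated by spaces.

8 5 4 + 5 3 + 4 - 7 3 * + - -

Post-order on an expression tree gives postfix notation: for each operator, emit left operand, right operand, then the operator.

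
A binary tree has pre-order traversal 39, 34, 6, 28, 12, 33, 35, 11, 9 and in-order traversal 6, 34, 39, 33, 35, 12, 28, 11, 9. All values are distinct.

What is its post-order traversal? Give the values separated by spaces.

6 34 35 33 12 9 11 28 39

The first element of pre-order is the root; it splits in-order into left and right subtrees.
Root 39: left subtree has 2 nodes {6, 34}, right has 6 {33, 35, 12, 28, 11, 9}.
  Root 34: left subtree has 1 node {6}, right has 0 { }.
  Root 28: left subtree has 3 nodes {33, 35, 12}, right has 2 {11, 9}.
    Root 12: left subtree has 2 nodes {33, 35}, right has 0 { }.
      Root 33: left subtree has 0 nodes { }, right has 1 {35}.
    Root 11: left subtree has 0 nodes { }, right has 1 {9}.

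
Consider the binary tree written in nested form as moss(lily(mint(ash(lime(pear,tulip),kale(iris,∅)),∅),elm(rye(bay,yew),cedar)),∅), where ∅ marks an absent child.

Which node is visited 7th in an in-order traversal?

mint

In-order visits the left subtree, then the node, then the right subtree.
At moss: go left to lily.
  At lily: go left to mint.
    At mint: go left to ash.
      At ash: go left to lime.
        At lime: go left to pear.
          pear is a leaf — visit pear.
        Visit lime.
        At lime: go right to tulip.
          tulip is a leaf — visit tulip.
      Visit ash.
      At ash: go right to kale.
        At kale: go left to iris.
          iris is a leaf — visit iris.
        Visit kale.
        At kale: no right child.
    Visit mint.
    At mint: no right child.
  Visit lily.
  At lily: go right to elm.
    At elm: go left to rye.
      At rye: go left to bay.
        bay is a leaf — visit bay.
      Visit rye.
      At rye: go right to yew.
        yew is a leaf — visit yew.
    Visit elm.
    At elm: go right to cedar.
      cedar is a leaf — visit cedar.
Visit moss.
At moss: no right child.
Full in-order sequence: pear, lime, tulip, ash, iris, kale, mint, lily, bay, rye, yew, elm, cedar, moss.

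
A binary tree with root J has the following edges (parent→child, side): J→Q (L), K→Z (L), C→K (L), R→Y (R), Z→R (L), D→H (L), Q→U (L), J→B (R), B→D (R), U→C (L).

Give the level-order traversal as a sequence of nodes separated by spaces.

J Q B U D C H K Z R Y

Level-order visits nodes level by level from the root, left to right within each level.
Level 0: J
Level 1: Q, B
Level 2: U, D
Level 3: C, H
Level 4: K
Level 5: Z
Level 6: R
Level 7: Y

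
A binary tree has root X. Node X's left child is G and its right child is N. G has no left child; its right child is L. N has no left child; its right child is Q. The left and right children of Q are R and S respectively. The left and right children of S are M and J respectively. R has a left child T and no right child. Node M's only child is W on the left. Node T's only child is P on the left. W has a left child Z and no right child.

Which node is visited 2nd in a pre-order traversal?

Pre-order visits the node, then its left subtree, then its right subtree.
Visit X.
At X: go left to G.
  Visit G.
  At G: no left child.
  At G: go right to L.
    L is a leaf — visit L.
At X: go right to N.
  Visit N.
  At N: no left child.
  At N: go right to Q.
    Visit Q.
    At Q: go left to R.
      Visit R.
      At R: go left to T.
        Visit T.
        At T: go left to P.
          P is a leaf — visit P.
        At T: no right child.
      At R: no right child.
    At Q: go right to S.
      Visit S.
      At S: go left to M.
        Visit M.
        At M: go left to W.
          Visit W.
          At W: go left to Z.
            Z is a leaf — visit Z.
          At W: no right child.
        At M: no right child.
      At S: go right to J.
        J is a leaf — visit J.
Full pre-order sequence: X, G, L, N, Q, R, T, P, S, M, W, Z, J.

G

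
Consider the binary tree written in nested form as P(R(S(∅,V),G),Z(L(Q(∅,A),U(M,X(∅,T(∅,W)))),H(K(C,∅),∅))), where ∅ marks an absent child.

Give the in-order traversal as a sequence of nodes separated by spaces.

In-order visits the left subtree, then the node, then the right subtree.
At P: go left to R.
  At R: go left to S.
    At S: no left child.
    Visit S.
    At S: go right to V.
      V is a leaf — visit V.
  Visit R.
  At R: go right to G.
    G is a leaf — visit G.
Visit P.
At P: go right to Z.
  At Z: go left to L.
    At L: go left to Q.
      At Q: no left child.
      Visit Q.
      At Q: go right to A.
        A is a leaf — visit A.
    Visit L.
    At L: go right to U.
      At U: go left to M.
        M is a leaf — visit M.
      Visit U.
      At U: go right to X.
        At X: no left child.
        Visit X.
        At X: go right to T.
          At T: no left child.
          Visit T.
          At T: go right to W.
            W is a leaf — visit W.
  Visit Z.
  At Z: go right to H.
    At H: go left to K.
      At K: go left to C.
        C is a leaf — visit C.
      Visit K.
      At K: no right child.
    Visit H.
    At H: no right child.

S V R G P Q A L M U X T W Z C K H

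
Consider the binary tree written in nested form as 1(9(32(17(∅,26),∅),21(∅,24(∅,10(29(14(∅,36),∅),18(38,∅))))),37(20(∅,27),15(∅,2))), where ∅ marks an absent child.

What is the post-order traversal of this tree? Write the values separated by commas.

Post-order visits the left subtree, then the right subtree, then the node.
At 1: go left to 9.
  At 9: go left to 32.
    At 32: go left to 17.
      At 17: no left child.
      At 17: go right to 26.
        26 is a leaf — visit 26.
      Visit 17.
    At 32: no right child.
    Visit 32.
  At 9: go right to 21.
    At 21: no left child.
    At 21: go right to 24.
      At 24: no left child.
      At 24: go right to 10.
        At 10: go left to 29.
          At 29: go left to 14.
            At 14: no left child.
            At 14: go right to 36.
              36 is a leaf — visit 36.
            Visit 14.
          At 29: no right child.
          Visit 29.
        At 10: go right to 18.
          At 18: go left to 38.
            38 is a leaf — visit 38.
          At 18: no right child.
          Visit 18.
        Visit 10.
      Visit 24.
    Visit 21.
  Visit 9.
At 1: go right to 37.
  At 37: go left to 20.
    At 20: no left child.
    At 20: go right to 27.
      27 is a leaf — visit 27.
    Visit 20.
  At 37: go right to 15.
    At 15: no left child.
    At 15: go right to 2.
      2 is a leaf — visit 2.
    Visit 15.
  Visit 37.
Visit 1.

26, 17, 32, 36, 14, 29, 38, 18, 10, 24, 21, 9, 27, 20, 2, 15, 37, 1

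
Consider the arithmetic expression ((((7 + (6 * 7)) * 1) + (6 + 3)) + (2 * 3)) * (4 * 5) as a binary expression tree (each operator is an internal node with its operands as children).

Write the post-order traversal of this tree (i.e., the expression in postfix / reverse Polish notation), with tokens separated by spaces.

7 6 7 * + 1 * 6 3 + + 2 3 * + 4 5 * *

Post-order on an expression tree gives postfix notation: for each operator, emit left operand, right operand, then the operator.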